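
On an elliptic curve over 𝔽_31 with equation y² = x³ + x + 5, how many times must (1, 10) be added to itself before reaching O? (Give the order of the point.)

7

2P: tangent at (1, 10): λ = (3·1² + 1)/(2·10) ≡ 4/20. 20⁻¹ ≡ 14 (mod 31), so λ ≡ 4·14 ≡ 25.
  x = λ² - 1 - 1 = 625 - 2 ≡ 3; y = λ·(1 - 3) - 10 ≡ 2. → (3, 2)
3P: (3, 2) + (1, 10). λ = (10 - 2)/(1 - 3) ≡ 8/29 mod 31. 29⁻¹ ≡ 15 (mod 31), so λ ≡ 27.
  x = λ² - 3 - 1 = 729 - 4 ≡ 12; y = λ·(3 - 12) - 2 ≡ 3. → (12, 3)
4P: (12, 3) + (1, 10). λ = (10 - 3)/(1 - 12) ≡ 7/20 mod 31. 20⁻¹ ≡ 14 (mod 31), so λ ≡ 5.
  x = λ² - 12 - 1 = 25 - 13 ≡ 12; y = λ·(12 - 12) - 3 ≡ 28. → (12, 28)
5P: (12, 28) + (1, 10). λ = (10 - 28)/(1 - 12) ≡ 13/20 mod 31. 20⁻¹ ≡ 14 (mod 31), so λ ≡ 27.
  x = λ² - 12 - 1 = 729 - 13 ≡ 3; y = λ·(12 - 3) - 28 ≡ 29. → (3, 29)
6P: (3, 29) + (1, 10). λ = (10 - 29)/(1 - 3) ≡ 12/29 mod 31. 29⁻¹ ≡ 15 (mod 31) since 29·15 = 435 ≡ 1, so λ ≡ 25.
  x = λ² - 3 - 1 = 625 - 4 ≡ 1; y = λ·(3 - 1) - 29 ≡ 21. → (1, 21)
7P: (1, 21) + (1, 10): same x and y₁ ≡ -y₂, so the sum is O.
7P = O, so the order is 7.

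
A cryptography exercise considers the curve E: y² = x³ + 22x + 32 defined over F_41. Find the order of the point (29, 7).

9

2P: tangent at (29, 7): λ = (3·29² + 22)/(2·7) ≡ 3/14. 14⁻¹ ≡ 3 (mod 41), so λ ≡ 3·3 ≡ 9.
  x = λ² - 29 - 29 = 81 - 58 ≡ 23; y = λ·(29 - 23) - 7 ≡ 6. → (23, 6)
3P: (23, 6) + (29, 7). λ = (7 - 6)/(29 - 23) ≡ 1/6 mod 41. 6⁻¹ ≡ 7 (mod 41), so λ ≡ 7.
  x = λ² - 23 - 29 = 49 - 52 ≡ 38; y = λ·(23 - 38) - 6 ≡ 12. → (38, 12)
4P: (38, 12) + (29, 7). λ = (7 - 12)/(29 - 38) ≡ 36/32 mod 41. 32⁻¹ ≡ 9 (mod 41), so λ ≡ 37.
  x = λ² - 38 - 29 = 1369 - 67 ≡ 31; y = λ·(38 - 31) - 12 ≡ 1. → (31, 1)
5P: (31, 1) + (29, 7). λ = (7 - 1)/(29 - 31) ≡ 6/39 mod 41. 39⁻¹ ≡ 20 (mod 41) since 39·20 = 780 ≡ 1, so λ ≡ 38.
  x = λ² - 31 - 29 = 1444 - 60 ≡ 31; y = λ·(31 - 31) - 1 ≡ 40. → (31, 40)
6P: (31, 40) + (29, 7). λ = (7 - 40)/(29 - 31) ≡ 8/39 mod 41. 39⁻¹ ≡ 20 (mod 41), so λ ≡ 37.
  x = λ² - 31 - 29 = 1369 - 60 ≡ 38; y = λ·(31 - 38) - 40 ≡ 29. → (38, 29)
7P: (38, 29) + (29, 7). λ = (7 - 29)/(29 - 38) ≡ 19/32 mod 41. 32⁻¹ ≡ 9 (mod 41) since 32·9 = 288 ≡ 1, so λ ≡ 7.
  x = λ² - 38 - 29 = 49 - 67 ≡ 23; y = λ·(38 - 23) - 29 ≡ 35. → (23, 35)
8P: (23, 35) + (29, 7). λ = (7 - 35)/(29 - 23) ≡ 13/6 mod 41. 6⁻¹ ≡ 7 (mod 41), so λ ≡ 9.
  x = λ² - 23 - 29 = 81 - 52 ≡ 29; y = λ·(23 - 29) - 35 ≡ 34. → (29, 34)
9P: (29, 34) + (29, 7): same x and y₁ ≡ -y₂, so the sum is O.
9P = O, so the order is 9.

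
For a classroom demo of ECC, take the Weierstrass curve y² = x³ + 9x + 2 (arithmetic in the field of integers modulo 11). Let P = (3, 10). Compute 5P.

Repeated addition: build up to 5P.
2P: tangent at (3, 10): λ = (3·3² + 9)/(2·10) ≡ 3/9. 9⁻¹ ≡ 5 (mod 11) since 9·5 = 45 ≡ 1, so λ ≡ 3·5 ≡ 4.
  x = λ² - 3 - 3 = 16 - 6 ≡ 10; y = λ·(3 - 10) - 10 ≡ 6. → (10, 6)
3P: (10, 6) + (3, 10). λ = (10 - 6)/(3 - 10) ≡ 4/4 mod 11. 4⁻¹ ≡ 3 (mod 11), so λ ≡ 1.
  x = λ² - 10 - 3 = 1 - 13 ≡ 10; y = λ·(10 - 10) - 6 ≡ 5. → (10, 5)
4P: (10, 5) + (3, 10). λ = (10 - 5)/(3 - 10) ≡ 5/4 mod 11. 4⁻¹ ≡ 3 (mod 11), so λ ≡ 4.
  x = λ² - 10 - 3 = 16 - 13 ≡ 3; y = λ·(10 - 3) - 5 ≡ 1. → (3, 1)
5P: (3, 1) + (3, 10): same x and y₁ ≡ -y₂, so the sum is O.

O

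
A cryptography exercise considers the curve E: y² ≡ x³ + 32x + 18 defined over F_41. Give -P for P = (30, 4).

(30, 37)

-(30, 4) = (30, -4 mod 41) = (30, 37).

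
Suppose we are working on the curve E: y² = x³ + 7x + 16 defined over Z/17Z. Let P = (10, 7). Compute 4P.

Repeated addition: build up to 4P.
2P: tangent at (10, 7): λ = (3·10² + 7)/(2·7) ≡ 1/14. 14⁻¹ ≡ 11 (mod 17) since 14·11 = 154 ≡ 1, so λ ≡ 1·11 ≡ 11.
  x = λ² - 10 - 10 = 121 - 20 ≡ 16; y = λ·(10 - 16) - 7 ≡ 12. → (16, 12)
3P: (16, 12) + (10, 7). λ = (7 - 12)/(10 - 16) ≡ 12/11 mod 17. 11⁻¹ ≡ 14 (mod 17), so λ ≡ 15.
  x = λ² - 16 - 10 = 225 - 26 ≡ 12; y = λ·(16 - 12) - 12 ≡ 14. → (12, 14)
4P: (12, 14) + (10, 7). λ = (7 - 14)/(10 - 12) ≡ 10/15 mod 17. 15⁻¹ ≡ 8 (mod 17) since 15·8 = 120 ≡ 1, so λ ≡ 12.
  x = λ² - 12 - 10 = 144 - 22 ≡ 3; y = λ·(12 - 3) - 14 ≡ 9. → (3, 9)

(3, 9)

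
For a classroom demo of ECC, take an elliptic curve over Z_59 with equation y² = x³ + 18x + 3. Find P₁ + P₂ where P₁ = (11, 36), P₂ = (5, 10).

(29, 4)

(11, 36) + (5, 10). λ = (10 - 36)/(5 - 11) ≡ 33/53 mod 59. 53⁻¹ ≡ 49 (mod 59) since 53·49 = 2597 ≡ 1, so λ ≡ 24.
  x = λ² - 11 - 5 = 576 - 16 ≡ 29; y = λ·(11 - 29) - 36 ≡ 4. → (29, 4)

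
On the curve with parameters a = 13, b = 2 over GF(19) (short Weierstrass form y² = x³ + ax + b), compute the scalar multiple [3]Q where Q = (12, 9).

(3, 7)

Repeated addition: build up to 3Q.
2Q: tangent at (12, 9): λ = (3·12² + 13)/(2·9) ≡ 8/18. 18⁻¹ ≡ 18 (mod 19), so λ ≡ 8·18 ≡ 11.
  x = λ² - 12 - 12 = 121 - 24 ≡ 2; y = λ·(12 - 2) - 9 ≡ 6. → (2, 6)
3Q: (2, 6) + (12, 9). λ = (9 - 6)/(12 - 2) ≡ 3/10 mod 19. 10⁻¹ ≡ 2 (mod 19), so λ ≡ 6.
  x = λ² - 2 - 12 = 36 - 14 ≡ 3; y = λ·(2 - 3) - 6 ≡ 7. → (3, 7)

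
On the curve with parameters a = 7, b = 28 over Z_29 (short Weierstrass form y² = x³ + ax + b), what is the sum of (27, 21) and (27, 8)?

O

The two points share x = 27 and their y-coordinates satisfy 21 + 8 ≡ 0 (mod 29), so they are inverses. Their sum is ∞.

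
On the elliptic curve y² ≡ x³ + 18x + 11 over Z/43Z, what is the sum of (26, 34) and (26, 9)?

The two points share x = 26 and their y-coordinates satisfy 34 + 9 ≡ 0 (mod 43), so they are inverses. Their sum is O.

O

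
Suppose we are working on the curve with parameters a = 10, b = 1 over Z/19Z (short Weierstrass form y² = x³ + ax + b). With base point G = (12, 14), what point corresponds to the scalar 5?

Repeated addition: build up to 5G.
2G: tangent at (12, 14): λ = (3·12² + 10)/(2·14) ≡ 5/9. 9⁻¹ ≡ 17 (mod 19), so λ ≡ 5·17 ≡ 9.
  x = λ² - 12 - 12 = 81 - 24 ≡ 0; y = λ·(12 - 0) - 14 ≡ 18. → (0, 18)
3G: (0, 18) + (12, 14). λ = (14 - 18)/(12 - 0) ≡ 15/12 mod 19. 12⁻¹ ≡ 8 (mod 19), so λ ≡ 6.
  x = λ² - 0 - 12 = 36 - 12 ≡ 5; y = λ·(0 - 5) - 18 ≡ 9. → (5, 9)
4G: (5, 9) + (12, 14). λ = (14 - 9)/(12 - 5) ≡ 5/7 mod 19. 7⁻¹ ≡ 11 (mod 19), so λ ≡ 17.
  x = λ² - 5 - 12 = 289 - 17 ≡ 6; y = λ·(5 - 6) - 9 ≡ 12. → (6, 12)
5G: (6, 12) + (12, 14). λ = (14 - 12)/(12 - 6) ≡ 2/6 mod 19. 6⁻¹ ≡ 16 (mod 19), so λ ≡ 13.
  x = λ² - 6 - 12 = 169 - 18 ≡ 18; y = λ·(6 - 18) - 12 ≡ 3. → (18, 3)

(18, 3)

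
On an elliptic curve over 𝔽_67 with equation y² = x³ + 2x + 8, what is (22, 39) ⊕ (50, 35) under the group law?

(22, 39) + (50, 35). λ = (35 - 39)/(50 - 22) ≡ 63/28 mod 67. 28⁻¹ ≡ 12 (mod 67), so λ ≡ 19.
  x = λ² - 22 - 50 = 361 - 72 ≡ 21; y = λ·(22 - 21) - 39 ≡ 47. → (21, 47)

(21, 47)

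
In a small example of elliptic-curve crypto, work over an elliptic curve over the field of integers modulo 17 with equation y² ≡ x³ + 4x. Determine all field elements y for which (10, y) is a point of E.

none

x³ + 4x + 0 = 1040 ≡ 3 (mod 17).
3 is a non-residue mod 17; no y exists.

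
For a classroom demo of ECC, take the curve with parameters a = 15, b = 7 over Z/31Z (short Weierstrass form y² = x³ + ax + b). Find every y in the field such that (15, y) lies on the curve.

none

x³ + 15x + 7 = 3607 ≡ 11 (mod 31).
11 is a non-residue mod 31; no y exists.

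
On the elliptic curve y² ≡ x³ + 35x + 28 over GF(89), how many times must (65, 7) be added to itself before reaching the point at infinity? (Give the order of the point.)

10

2P: tangent at (65, 7): λ = (3·65² + 35)/(2·7) ≡ 72/14. 14⁻¹ ≡ 70 (mod 89), so λ ≡ 72·70 ≡ 56.
  x = λ² - 65 - 65 = 3136 - 130 ≡ 69; y = λ·(65 - 69) - 7 ≡ 36. → (69, 36)
3P: (69, 36) + (65, 7). λ = (7 - 36)/(65 - 69) ≡ 60/85 mod 89. 85⁻¹ ≡ 22 (mod 89), so λ ≡ 74.
  x = λ² - 69 - 65 = 5476 - 134 ≡ 2; y = λ·(69 - 2) - 36 ≡ 27. → (2, 27)
4P: (2, 27) + (65, 7). λ = (7 - 27)/(65 - 2) ≡ 69/63 mod 89. 63⁻¹ ≡ 65 (mod 89) since 63·65 = 4095 ≡ 1, so λ ≡ 35.
  x = λ² - 2 - 65 = 1225 - 67 ≡ 1; y = λ·(2 - 1) - 27 ≡ 8. → (1, 8)
5P: (1, 8) + (65, 7). λ = (7 - 8)/(65 - 1) ≡ 88/64 mod 89. 64⁻¹ ≡ 32 (mod 89), so λ ≡ 57.
  x = λ² - 1 - 65 = 3249 - 66 ≡ 68; y = λ·(1 - 68) - 8 ≡ 0. → (68, 0)
6P: (68, 0) + (65, 7). λ = (7 - 0)/(65 - 68) ≡ 7/86 mod 89. 86⁻¹ ≡ 59 (mod 89) since 86·59 = 5074 ≡ 1, so λ ≡ 57.
  x = λ² - 68 - 65 = 3249 - 133 ≡ 1; y = λ·(68 - 1) - 0 ≡ 81. → (1, 81)
7P: (1, 81) + (65, 7). λ = (7 - 81)/(65 - 1) ≡ 15/64 mod 89. 64⁻¹ ≡ 32 (mod 89) since 64·32 = 2048 ≡ 1, so λ ≡ 35.
  x = λ² - 1 - 65 = 1225 - 66 ≡ 2; y = λ·(1 - 2) - 81 ≡ 62. → (2, 62)
8P: (2, 62) + (65, 7). λ = (7 - 62)/(65 - 2) ≡ 34/63 mod 89. 63⁻¹ ≡ 65 (mod 89) since 63·65 = 4095 ≡ 1, so λ ≡ 74.
  x = λ² - 2 - 65 = 5476 - 67 ≡ 69; y = λ·(2 - 69) - 62 ≡ 53. → (69, 53)
9P: (69, 53) + (65, 7). λ = (7 - 53)/(65 - 69) ≡ 43/85 mod 89. 85⁻¹ ≡ 22 (mod 89) since 85·22 = 1870 ≡ 1, so λ ≡ 56.
  x = λ² - 69 - 65 = 3136 - 134 ≡ 65; y = λ·(69 - 65) - 53 ≡ 82. → (65, 82)
10P: (65, 82) + (65, 7): same x and y₁ ≡ -y₂, so the sum is the point at infinity.
10P = the point at infinity, so the order is 10.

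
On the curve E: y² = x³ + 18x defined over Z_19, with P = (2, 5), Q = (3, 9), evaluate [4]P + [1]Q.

First 4P:
Double-and-add on 4 = (100)₂. Start with P = (2, 5) for the leading 1-bit.
double: tangent at (2, 5): λ = (3·2² + 18)/(2·5) ≡ 11/10. 10⁻¹ ≡ 2 (mod 19) since 10·2 = 20 ≡ 1, so λ ≡ 11·2 ≡ 3.
  x = λ² - 2 - 2 = 9 - 4 ≡ 5; y = λ·(2 - 5) - 5 ≡ 5. → (5, 5)
double: tangent at (5, 5): λ = (3·5² + 18)/(2·5) ≡ 17/10. 10⁻¹ ≡ 2 (mod 19) since 10·2 = 20 ≡ 1, so λ ≡ 17·2 ≡ 15.
  x = λ² - 5 - 5 = 225 - 10 ≡ 6; y = λ·(5 - 6) - 5 ≡ 18. → (6, 18)
4P = (6, 18).
Finally 4P + Q:
(6, 18) + (3, 9). λ = (9 - 18)/(3 - 6) ≡ 10/16 mod 19. 16⁻¹ ≡ 6 (mod 19), so λ ≡ 3.
  x = λ² - 6 - 3 = 9 - 9 ≡ 0; y = λ·(6 - 0) - 18 ≡ 0. → (0, 0)

(0, 0)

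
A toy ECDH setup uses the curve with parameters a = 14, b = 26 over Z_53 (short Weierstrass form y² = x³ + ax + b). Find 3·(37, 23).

Write G = (37, 23).
Repeated addition: build up to 3G.
2G: tangent at (37, 23): λ = (3·37² + 14)/(2·23) ≡ 40/46. 46⁻¹ ≡ 15 (mod 53) since 46·15 = 690 ≡ 1, so λ ≡ 40·15 ≡ 17.
  x = λ² - 37 - 37 = 289 - 74 ≡ 3; y = λ·(37 - 3) - 23 ≡ 25. → (3, 25)
3G: (3, 25) + (37, 23). λ = (23 - 25)/(37 - 3) ≡ 51/34 mod 53. 34⁻¹ ≡ 39 (mod 53) since 34·39 = 1326 ≡ 1, so λ ≡ 28.
  x = λ² - 3 - 37 = 784 - 40 ≡ 2; y = λ·(3 - 2) - 25 ≡ 3. → (2, 3)

(2, 3)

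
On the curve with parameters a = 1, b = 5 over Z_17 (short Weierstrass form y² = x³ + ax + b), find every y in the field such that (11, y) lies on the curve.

x³ + 1x + 5 = 1347 ≡ 4 (mod 17).
Square roots of 4 mod 17: 2 and 15 (since 2² = 4 ≡ 4).

2, 15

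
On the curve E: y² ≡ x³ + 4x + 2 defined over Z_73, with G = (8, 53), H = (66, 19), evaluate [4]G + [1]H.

First 4G:
Repeated addition: build up to 4G.
2G: tangent at (8, 53): λ = (3·8² + 4)/(2·53) ≡ 50/33. 33⁻¹ ≡ 31 (mod 73), so λ ≡ 50·31 ≡ 17.
  x = λ² - 8 - 8 = 289 - 16 ≡ 54; y = λ·(8 - 54) - 53 ≡ 41. → (54, 41)
3G: (54, 41) + (8, 53). λ = (53 - 41)/(8 - 54) ≡ 12/27 mod 73. 27⁻¹ ≡ 46 (mod 73) since 27·46 = 1242 ≡ 1, so λ ≡ 41.
  x = λ² - 54 - 8 = 1681 - 62 ≡ 13; y = λ·(54 - 13) - 41 ≡ 34. → (13, 34)
4G: (13, 34) + (8, 53). λ = (53 - 34)/(8 - 13) ≡ 19/68 mod 73. 68⁻¹ ≡ 29 (mod 73), so λ ≡ 40.
  x = λ² - 13 - 8 = 1600 - 21 ≡ 46; y = λ·(13 - 46) - 34 ≡ 33. → (46, 33)
4G = (46, 33).
Finally 4G + H:
(46, 33) + (66, 19). λ = (19 - 33)/(66 - 46) ≡ 59/20 mod 73. 20⁻¹ ≡ 11 (mod 73) since 20·11 = 220 ≡ 1, so λ ≡ 65.
  x = λ² - 46 - 66 = 4225 - 112 ≡ 25; y = λ·(46 - 25) - 33 ≡ 18. → (25, 18)

(25, 18)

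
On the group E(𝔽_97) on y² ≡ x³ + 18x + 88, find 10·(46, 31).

Write G = (46, 31).
Double-and-add on 10 = (1010)₂. Start with G = (46, 31) for the leading 1-bit.
double: tangent at (46, 31): λ = (3·46² + 18)/(2·31) ≡ 61/62. 62⁻¹ ≡ 36 (mod 97), so λ ≡ 61·36 ≡ 62.
  x = λ² - 46 - 46 = 3844 - 92 ≡ 66; y = λ·(46 - 66) - 31 ≡ 87. → (66, 87)
double: tangent at (66, 87): λ = (3·66² + 18)/(2·87) ≡ 88/77. 77⁻¹ ≡ 63 (mod 97), so λ ≡ 88·63 ≡ 15.
  x = λ² - 66 - 66 = 225 - 132 ≡ 93; y = λ·(66 - 93) - 87 ≡ 90. → (93, 90)
add G: (93, 90) + (46, 31). λ = (31 - 90)/(46 - 93) ≡ 38/50 mod 97. 50⁻¹ ≡ 33 (mod 97), so λ ≡ 90.
  x = λ² - 93 - 46 = 8100 - 139 ≡ 7; y = λ·(93 - 7) - 90 ≡ 84. → (7, 84)
double: tangent at (7, 84): λ = (3·7² + 18)/(2·84) ≡ 68/71. 71⁻¹ ≡ 41 (mod 97) since 71·41 = 2911 ≡ 1, so λ ≡ 68·41 ≡ 72.
  x = λ² - 7 - 7 = 5184 - 14 ≡ 29; y = λ·(7 - 29) - 84 ≡ 78. → (29, 78)

(29, 78)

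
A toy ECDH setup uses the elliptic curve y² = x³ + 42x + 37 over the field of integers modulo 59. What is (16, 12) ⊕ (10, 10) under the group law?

(16, 12) + (10, 10). λ = (10 - 12)/(10 - 16) ≡ 57/53 mod 59. 53⁻¹ ≡ 49 (mod 59) since 53·49 = 2597 ≡ 1, so λ ≡ 20.
  x = λ² - 16 - 10 = 400 - 26 ≡ 20; y = λ·(16 - 20) - 12 ≡ 26. → (20, 26)

(20, 26)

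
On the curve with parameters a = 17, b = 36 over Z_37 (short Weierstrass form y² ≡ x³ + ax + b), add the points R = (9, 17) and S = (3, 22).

(0, 31)

(9, 17) + (3, 22). λ = (22 - 17)/(3 - 9) ≡ 5/31 mod 37. 31⁻¹ ≡ 6 (mod 37), so λ ≡ 30.
  x = λ² - 9 - 3 = 900 - 12 ≡ 0; y = λ·(9 - 0) - 17 ≡ 31. → (0, 31)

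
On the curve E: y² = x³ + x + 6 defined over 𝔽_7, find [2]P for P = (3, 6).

(1, 1)

tangent at (3, 6): λ = (3·3² + 1)/(2·6) ≡ 0/5. 5⁻¹ ≡ 3 (mod 7) since 5·3 = 15 ≡ 1, so λ ≡ 0·3 ≡ 0.
  x = λ² - 3 - 3 = 0 - 6 ≡ 1; y = λ·(3 - 1) - 6 ≡ 1. → (1, 1)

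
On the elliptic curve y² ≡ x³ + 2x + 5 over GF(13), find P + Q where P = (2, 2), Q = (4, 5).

(6, 5)

(2, 2) + (4, 5). λ = (5 - 2)/(4 - 2) ≡ 3/2 mod 13. 2⁻¹ ≡ 7 (mod 13), so λ ≡ 8.
  x = λ² - 2 - 4 = 64 - 6 ≡ 6; y = λ·(2 - 6) - 2 ≡ 5. → (6, 5)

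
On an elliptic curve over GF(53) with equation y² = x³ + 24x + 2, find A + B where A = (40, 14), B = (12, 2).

(40, 14) + (12, 2). λ = (2 - 14)/(12 - 40) ≡ 41/25 mod 53. 25⁻¹ ≡ 17 (mod 53) since 25·17 = 425 ≡ 1, so λ ≡ 8.
  x = λ² - 40 - 12 = 64 - 52 ≡ 12; y = λ·(40 - 12) - 14 ≡ 51. → (12, 51)

(12, 51)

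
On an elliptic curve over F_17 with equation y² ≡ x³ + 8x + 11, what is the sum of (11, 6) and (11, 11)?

The two points share x = 11 and their y-coordinates satisfy 6 + 11 ≡ 0 (mod 17), so they are inverses. Their sum is the point at infinity.

O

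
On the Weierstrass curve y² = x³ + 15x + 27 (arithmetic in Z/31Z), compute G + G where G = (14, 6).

(19, 14)

tangent at (14, 6): λ = (3·14² + 15)/(2·6) ≡ 14/12. 12⁻¹ ≡ 13 (mod 31), so λ ≡ 14·13 ≡ 27.
  x = λ² - 14 - 14 = 729 - 28 ≡ 19; y = λ·(14 - 19) - 6 ≡ 14. → (19, 14)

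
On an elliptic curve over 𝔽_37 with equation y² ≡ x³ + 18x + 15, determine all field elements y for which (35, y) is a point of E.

x³ + 18x + 15 = 43520 ≡ 8 (mod 37).
8 is a non-residue mod 37; no y exists.

none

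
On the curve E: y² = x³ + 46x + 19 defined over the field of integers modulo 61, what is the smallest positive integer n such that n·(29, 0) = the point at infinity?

2

2P: (29, 0) + (29, 0): same x and y₁ ≡ -y₂, so the sum is the point at infinity.
2P = the point at infinity, so the order is 2.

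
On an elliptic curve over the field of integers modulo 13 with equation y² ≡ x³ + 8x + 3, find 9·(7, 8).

Write Q = (7, 8).
Repeated addition: build up to 9Q.
2Q: tangent at (7, 8): λ = (3·7² + 8)/(2·8) ≡ 12/3. 3⁻¹ ≡ 9 (mod 13) since 3·9 = 27 ≡ 1, so λ ≡ 12·9 ≡ 4.
  x = λ² - 7 - 7 = 16 - 14 ≡ 2; y = λ·(7 - 2) - 8 ≡ 12. → (2, 12)
3Q: (2, 12) + (7, 8). λ = (8 - 12)/(7 - 2) ≡ 9/5 mod 13. 5⁻¹ ≡ 8 (mod 13), so λ ≡ 7.
  x = λ² - 2 - 7 = 49 - 9 ≡ 1; y = λ·(2 - 1) - 12 ≡ 8. → (1, 8)
4Q: (1, 8) + (7, 8). λ = (8 - 8)/(7 - 1) ≡ 0/6 mod 13. 6⁻¹ ≡ 11 (mod 13) since 6·11 = 66 ≡ 1, so λ ≡ 0.
  x = λ² - 1 - 7 = 0 - 8 ≡ 5; y = λ·(1 - 5) - 8 ≡ 5. → (5, 5)
5Q: (5, 5) + (7, 8). λ = (8 - 5)/(7 - 5) ≡ 3/2 mod 13. 2⁻¹ ≡ 7 (mod 13), so λ ≡ 8.
  x = λ² - 5 - 7 = 64 - 12 ≡ 0; y = λ·(5 - 0) - 5 ≡ 9. → (0, 9)
6Q: (0, 9) + (7, 8). λ = (8 - 9)/(7 - 0) ≡ 12/7 mod 13. 7⁻¹ ≡ 2 (mod 13) since 7·2 = 14 ≡ 1, so λ ≡ 11.
  x = λ² - 0 - 7 = 121 - 7 ≡ 10; y = λ·(0 - 10) - 9 ≡ 11. → (10, 11)
7Q: (10, 11) + (7, 8). λ = (8 - 11)/(7 - 10) ≡ 10/10 mod 13. 10⁻¹ ≡ 4 (mod 13), so λ ≡ 1.
  x = λ² - 10 - 7 = 1 - 17 ≡ 10; y = λ·(10 - 10) - 11 ≡ 2. → (10, 2)
8Q: (10, 2) + (7, 8). λ = (8 - 2)/(7 - 10) ≡ 6/10 mod 13. 10⁻¹ ≡ 4 (mod 13), so λ ≡ 11.
  x = λ² - 10 - 7 = 121 - 17 ≡ 0; y = λ·(10 - 0) - 2 ≡ 4. → (0, 4)
9Q: (0, 4) + (7, 8). λ = (8 - 4)/(7 - 0) ≡ 4/7 mod 13. 7⁻¹ ≡ 2 (mod 13), so λ ≡ 8.
  x = λ² - 0 - 7 = 64 - 7 ≡ 5; y = λ·(0 - 5) - 4 ≡ 8. → (5, 8)

(5, 8)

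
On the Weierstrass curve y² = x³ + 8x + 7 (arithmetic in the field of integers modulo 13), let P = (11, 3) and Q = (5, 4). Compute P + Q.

(11, 3) + (5, 4). λ = (4 - 3)/(5 - 11) ≡ 1/7 mod 13. 7⁻¹ ≡ 2 (mod 13), so λ ≡ 2.
  x = λ² - 11 - 5 = 4 - 16 ≡ 1; y = λ·(11 - 1) - 3 ≡ 4. → (1, 4)

(1, 4)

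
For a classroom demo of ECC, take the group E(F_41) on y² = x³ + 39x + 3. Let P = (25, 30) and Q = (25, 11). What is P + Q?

O

The two points share x = 25 and their y-coordinates satisfy 30 + 11 ≡ 0 (mod 41), so they are inverses. Their sum is the point at infinity.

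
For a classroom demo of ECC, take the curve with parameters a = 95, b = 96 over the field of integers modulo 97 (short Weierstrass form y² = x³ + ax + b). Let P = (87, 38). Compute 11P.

Repeated addition: build up to 11P.
2P: tangent at (87, 38): λ = (3·87² + 95)/(2·38) ≡ 7/76. 76⁻¹ ≡ 60 (mod 97), so λ ≡ 7·60 ≡ 32.
  x = λ² - 87 - 87 = 1024 - 174 ≡ 74; y = λ·(87 - 74) - 38 ≡ 87. → (74, 87)
3P: (74, 87) + (87, 38). λ = (38 - 87)/(87 - 74) ≡ 48/13 mod 97. 13⁻¹ ≡ 15 (mod 97) since 13·15 = 195 ≡ 1, so λ ≡ 41.
  x = λ² - 74 - 87 = 1681 - 161 ≡ 65; y = λ·(74 - 65) - 87 ≡ 88. → (65, 88)
4P: (65, 88) + (87, 38). λ = (38 - 88)/(87 - 65) ≡ 47/22 mod 97. 22⁻¹ ≡ 75 (mod 97), so λ ≡ 33.
  x = λ² - 65 - 87 = 1089 - 152 ≡ 64; y = λ·(65 - 64) - 88 ≡ 42. → (64, 42)
5P: (64, 42) + (87, 38). λ = (38 - 42)/(87 - 64) ≡ 93/23 mod 97. 23⁻¹ ≡ 38 (mod 97), so λ ≡ 42.
  x = λ² - 64 - 87 = 1764 - 151 ≡ 61; y = λ·(64 - 61) - 42 ≡ 84. → (61, 84)
6P: (61, 84) + (87, 38). λ = (38 - 84)/(87 - 61) ≡ 51/26 mod 97. 26⁻¹ ≡ 56 (mod 97) since 26·56 = 1456 ≡ 1, so λ ≡ 43.
  x = λ² - 61 - 87 = 1849 - 148 ≡ 52; y = λ·(61 - 52) - 84 ≡ 12. → (52, 12)
7P: (52, 12) + (87, 38). λ = (38 - 12)/(87 - 52) ≡ 26/35 mod 97. 35⁻¹ ≡ 61 (mod 97), so λ ≡ 34.
  x = λ² - 52 - 87 = 1156 - 139 ≡ 47; y = λ·(52 - 47) - 12 ≡ 61. → (47, 61)
8P: (47, 61) + (87, 38). λ = (38 - 61)/(87 - 47) ≡ 74/40 mod 97. 40⁻¹ ≡ 17 (mod 97), so λ ≡ 94.
  x = λ² - 47 - 87 = 8836 - 134 ≡ 69; y = λ·(47 - 69) - 61 ≡ 5. → (69, 5)
9P: (69, 5) + (87, 38). λ = (38 - 5)/(87 - 69) ≡ 33/18 mod 97. 18⁻¹ ≡ 27 (mod 97), so λ ≡ 18.
  x = λ² - 69 - 87 = 324 - 156 ≡ 71; y = λ·(69 - 71) - 5 ≡ 56. → (71, 56)
10P: (71, 56) + (87, 38). λ = (38 - 56)/(87 - 71) ≡ 79/16 mod 97. 16⁻¹ ≡ 91 (mod 97), so λ ≡ 11.
  x = λ² - 71 - 87 = 121 - 158 ≡ 60; y = λ·(71 - 60) - 56 ≡ 65. → (60, 65)
11P: (60, 65) + (87, 38). λ = (38 - 65)/(87 - 60) ≡ 70/27 mod 97. 27⁻¹ ≡ 18 (mod 97) since 27·18 = 486 ≡ 1, so λ ≡ 96.
  x = λ² - 60 - 87 = 9216 - 147 ≡ 48; y = λ·(60 - 48) - 65 ≡ 20. → (48, 20)

(48, 20)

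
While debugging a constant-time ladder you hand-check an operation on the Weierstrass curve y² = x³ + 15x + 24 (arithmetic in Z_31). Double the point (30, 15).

(16, 12)

tangent at (30, 15): λ = (3·30² + 15)/(2·15) ≡ 18/30. 30⁻¹ ≡ 30 (mod 31) since 30·30 = 900 ≡ 1, so λ ≡ 18·30 ≡ 13.
  x = λ² - 30 - 30 = 169 - 60 ≡ 16; y = λ·(30 - 16) - 15 ≡ 12. → (16, 12)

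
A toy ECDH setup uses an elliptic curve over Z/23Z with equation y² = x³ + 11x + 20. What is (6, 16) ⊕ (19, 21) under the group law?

(6, 16) + (19, 21). λ = (21 - 16)/(19 - 6) ≡ 5/13 mod 23. 13⁻¹ ≡ 16 (mod 23) since 13·16 = 208 ≡ 1, so λ ≡ 11.
  x = λ² - 6 - 19 = 121 - 25 ≡ 4; y = λ·(6 - 4) - 16 ≡ 6. → (4, 6)

(4, 6)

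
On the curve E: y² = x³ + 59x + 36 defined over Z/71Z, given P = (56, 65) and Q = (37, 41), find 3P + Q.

(0, 6)

First 3P:
Repeated addition: build up to 3P.
2P: tangent at (56, 65): λ = (3·56² + 59)/(2·65) ≡ 24/59. 59⁻¹ ≡ 65 (mod 71), so λ ≡ 24·65 ≡ 69.
  x = λ² - 56 - 56 = 4761 - 112 ≡ 34; y = λ·(56 - 34) - 65 ≡ 33. → (34, 33)
3P: (34, 33) + (56, 65). λ = (65 - 33)/(56 - 34) ≡ 32/22 mod 71. 22⁻¹ ≡ 42 (mod 71), so λ ≡ 66.
  x = λ² - 34 - 56 = 4356 - 90 ≡ 6; y = λ·(34 - 6) - 33 ≡ 40. → (6, 40)
3P = (6, 40).
Finally 3P + Q:
(6, 40) + (37, 41). λ = (41 - 40)/(37 - 6) ≡ 1/31 mod 71. 31⁻¹ ≡ 55 (mod 71) since 31·55 = 1705 ≡ 1, so λ ≡ 55.
  x = λ² - 6 - 37 = 3025 - 43 ≡ 0; y = λ·(6 - 0) - 40 ≡ 6. → (0, 6)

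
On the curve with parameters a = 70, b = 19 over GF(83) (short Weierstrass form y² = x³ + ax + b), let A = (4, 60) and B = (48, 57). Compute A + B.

(59, 6)

(4, 60) + (48, 57). λ = (57 - 60)/(48 - 4) ≡ 80/44 mod 83. 44⁻¹ ≡ 17 (mod 83), so λ ≡ 32.
  x = λ² - 4 - 48 = 1024 - 52 ≡ 59; y = λ·(4 - 59) - 60 ≡ 6. → (59, 6)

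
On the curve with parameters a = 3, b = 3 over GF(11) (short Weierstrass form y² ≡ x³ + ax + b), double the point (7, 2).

(9, 0)

tangent at (7, 2): λ = (3·7² + 3)/(2·2) ≡ 7/4. 4⁻¹ ≡ 3 (mod 11), so λ ≡ 7·3 ≡ 10.
  x = λ² - 7 - 7 = 100 - 14 ≡ 9; y = λ·(7 - 9) - 2 ≡ 0. → (9, 0)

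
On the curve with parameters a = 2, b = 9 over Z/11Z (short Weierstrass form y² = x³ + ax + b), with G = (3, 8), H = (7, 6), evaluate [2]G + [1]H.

First 2G:
Repeated addition: build up to 2G.
2G: tangent at (3, 8): λ = (3·3² + 2)/(2·8) ≡ 7/5. 5⁻¹ ≡ 9 (mod 11), so λ ≡ 7·9 ≡ 8.
  x = λ² - 3 - 3 = 64 - 6 ≡ 3; y = λ·(3 - 3) - 8 ≡ 3. → (3, 3)
2G = (3, 3).
Finally 2G + H:
(3, 3) + (7, 6). λ = (6 - 3)/(7 - 3) ≡ 3/4 mod 11. 4⁻¹ ≡ 3 (mod 11), so λ ≡ 9.
  x = λ² - 3 - 7 = 81 - 10 ≡ 5; y = λ·(3 - 5) - 3 ≡ 1. → (5, 1)

(5, 1)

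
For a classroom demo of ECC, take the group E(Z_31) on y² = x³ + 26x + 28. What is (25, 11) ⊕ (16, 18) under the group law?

(25, 11) + (16, 18). λ = (18 - 11)/(16 - 25) ≡ 7/22 mod 31. 22⁻¹ ≡ 24 (mod 31) since 22·24 = 528 ≡ 1, so λ ≡ 13.
  x = λ² - 25 - 16 = 169 - 41 ≡ 4; y = λ·(25 - 4) - 11 ≡ 14. → (4, 14)

(4, 14)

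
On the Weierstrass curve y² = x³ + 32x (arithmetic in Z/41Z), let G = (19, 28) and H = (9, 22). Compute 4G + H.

First 4G:
Double-and-add on 4 = (100)₂. Start with G = (19, 28) for the leading 1-bit.
double: tangent at (19, 28): λ = (3·19² + 32)/(2·28) ≡ 8/15. 15⁻¹ ≡ 11 (mod 41) since 15·11 = 165 ≡ 1, so λ ≡ 8·11 ≡ 6.
  x = λ² - 19 - 19 = 36 - 38 ≡ 39; y = λ·(19 - 39) - 28 ≡ 16. → (39, 16)
double: tangent at (39, 16): λ = (3·39² + 32)/(2·16) ≡ 3/32. 32⁻¹ ≡ 9 (mod 41) since 32·9 = 288 ≡ 1, so λ ≡ 3·9 ≡ 27.
  x = λ² - 39 - 39 = 729 - 78 ≡ 36; y = λ·(39 - 36) - 16 ≡ 24. → (36, 24)
4G = (36, 24).
Finally 4G + H:
(36, 24) + (9, 22). λ = (22 - 24)/(9 - 36) ≡ 39/14 mod 41. 14⁻¹ ≡ 3 (mod 41), so λ ≡ 35.
  x = λ² - 36 - 9 = 1225 - 45 ≡ 32; y = λ·(36 - 32) - 24 ≡ 34. → (32, 34)

(32, 34)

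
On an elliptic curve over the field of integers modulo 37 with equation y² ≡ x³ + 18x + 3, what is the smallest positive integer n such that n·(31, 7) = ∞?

7

2P: tangent at (31, 7): λ = (3·31² + 18)/(2·7) ≡ 15/14. 14⁻¹ ≡ 8 (mod 37), so λ ≡ 15·8 ≡ 9.
  x = λ² - 31 - 31 = 81 - 62 ≡ 19; y = λ·(31 - 19) - 7 ≡ 27. → (19, 27)
3P: (19, 27) + (31, 7). λ = (7 - 27)/(31 - 19) ≡ 17/12 mod 37. 12⁻¹ ≡ 34 (mod 37), so λ ≡ 23.
  x = λ² - 19 - 31 = 529 - 50 ≡ 35; y = λ·(19 - 35) - 27 ≡ 12. → (35, 12)
4P: (35, 12) + (31, 7). λ = (7 - 12)/(31 - 35) ≡ 32/33 mod 37. 33⁻¹ ≡ 9 (mod 37), so λ ≡ 29.
  x = λ² - 35 - 31 = 841 - 66 ≡ 35; y = λ·(35 - 35) - 12 ≡ 25. → (35, 25)
5P: (35, 25) + (31, 7). λ = (7 - 25)/(31 - 35) ≡ 19/33 mod 37. 33⁻¹ ≡ 9 (mod 37), so λ ≡ 23.
  x = λ² - 35 - 31 = 529 - 66 ≡ 19; y = λ·(35 - 19) - 25 ≡ 10. → (19, 10)
6P: (19, 10) + (31, 7). λ = (7 - 10)/(31 - 19) ≡ 34/12 mod 37. 12⁻¹ ≡ 34 (mod 37), so λ ≡ 9.
  x = λ² - 19 - 31 = 81 - 50 ≡ 31; y = λ·(19 - 31) - 10 ≡ 30. → (31, 30)
7P: (31, 30) + (31, 7): same x and y₁ ≡ -y₂, so the sum is ∞.
7P = ∞, so the order is 7.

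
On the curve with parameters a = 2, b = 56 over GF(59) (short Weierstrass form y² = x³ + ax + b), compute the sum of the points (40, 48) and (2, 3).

(40, 48) + (2, 3). λ = (3 - 48)/(2 - 40) ≡ 14/21 mod 59. 21⁻¹ ≡ 45 (mod 59), so λ ≡ 40.
  x = λ² - 40 - 2 = 1600 - 42 ≡ 24; y = λ·(40 - 24) - 48 ≡ 2. → (24, 2)

(24, 2)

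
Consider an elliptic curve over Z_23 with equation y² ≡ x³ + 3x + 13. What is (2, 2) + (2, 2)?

tangent at (2, 2): λ = (3·2² + 3)/(2·2) ≡ 15/4. 4⁻¹ ≡ 6 (mod 23), so λ ≡ 15·6 ≡ 21.
  x = λ² - 2 - 2 = 441 - 4 ≡ 0; y = λ·(2 - 0) - 2 ≡ 17. → (0, 17)

(0, 17)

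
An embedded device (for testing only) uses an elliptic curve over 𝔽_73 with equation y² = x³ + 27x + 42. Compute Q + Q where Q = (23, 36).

tangent at (23, 36): λ = (3·23² + 27)/(2·36) ≡ 8/72. 72⁻¹ ≡ 72 (mod 73), so λ ≡ 8·72 ≡ 65.
  x = λ² - 23 - 23 = 4225 - 46 ≡ 18; y = λ·(23 - 18) - 36 ≡ 70. → (18, 70)

(18, 70)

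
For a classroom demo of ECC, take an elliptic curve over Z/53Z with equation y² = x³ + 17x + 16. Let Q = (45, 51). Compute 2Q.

tangent at (45, 51): λ = (3·45² + 17)/(2·51) ≡ 50/49. 49⁻¹ ≡ 13 (mod 53), so λ ≡ 50·13 ≡ 14.
  x = λ² - 45 - 45 = 196 - 90 ≡ 0; y = λ·(45 - 0) - 51 ≡ 49. → (0, 49)

(0, 49)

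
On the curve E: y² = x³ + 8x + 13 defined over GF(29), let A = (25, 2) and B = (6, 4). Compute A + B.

(25, 2) + (6, 4). λ = (4 - 2)/(6 - 25) ≡ 2/10 mod 29. 10⁻¹ ≡ 3 (mod 29), so λ ≡ 6.
  x = λ² - 25 - 6 = 36 - 31 ≡ 5; y = λ·(25 - 5) - 2 ≡ 2. → (5, 2)

(5, 2)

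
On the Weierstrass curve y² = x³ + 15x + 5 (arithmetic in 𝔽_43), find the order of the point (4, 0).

2P: (4, 0) + (4, 0): same x and y₁ ≡ -y₂, so the sum is O.
2P = O, so the order is 2.

2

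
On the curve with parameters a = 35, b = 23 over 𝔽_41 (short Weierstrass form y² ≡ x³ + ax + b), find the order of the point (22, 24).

2P: tangent at (22, 24): λ = (3·22² + 35)/(2·24) ≡ 11/7. 7⁻¹ ≡ 6 (mod 41) since 7·6 = 42 ≡ 1, so λ ≡ 11·6 ≡ 25.
  x = λ² - 22 - 22 = 625 - 44 ≡ 7; y = λ·(22 - 7) - 24 ≡ 23. → (7, 23)
3P: (7, 23) + (22, 24). λ = (24 - 23)/(22 - 7) ≡ 1/15 mod 41. 15⁻¹ ≡ 11 (mod 41), so λ ≡ 11.
  x = λ² - 7 - 22 = 121 - 29 ≡ 10; y = λ·(7 - 10) - 23 ≡ 26. → (10, 26)
4P: (10, 26) + (22, 24). λ = (24 - 26)/(22 - 10) ≡ 39/12 mod 41. 12⁻¹ ≡ 24 (mod 41), so λ ≡ 34.
  x = λ² - 10 - 22 = 1156 - 32 ≡ 17; y = λ·(10 - 17) - 26 ≡ 23. → (17, 23)
5P: (17, 23) + (22, 24). λ = (24 - 23)/(22 - 17) ≡ 1/5 mod 41. 5⁻¹ ≡ 33 (mod 41) since 5·33 = 165 ≡ 1, so λ ≡ 33.
  x = λ² - 17 - 22 = 1089 - 39 ≡ 25; y = λ·(17 - 25) - 23 ≡ 0. → (25, 0)
6P: (25, 0) + (22, 24). λ = (24 - 0)/(22 - 25) ≡ 24/38 mod 41. 38⁻¹ ≡ 27 (mod 41) since 38·27 = 1026 ≡ 1, so λ ≡ 33.
  x = λ² - 25 - 22 = 1089 - 47 ≡ 17; y = λ·(25 - 17) - 0 ≡ 18. → (17, 18)
7P: (17, 18) + (22, 24). λ = (24 - 18)/(22 - 17) ≡ 6/5 mod 41. 5⁻¹ ≡ 33 (mod 41) since 5·33 = 165 ≡ 1, so λ ≡ 34.
  x = λ² - 17 - 22 = 1156 - 39 ≡ 10; y = λ·(17 - 10) - 18 ≡ 15. → (10, 15)
8P: (10, 15) + (22, 24). λ = (24 - 15)/(22 - 10) ≡ 9/12 mod 41. 12⁻¹ ≡ 24 (mod 41), so λ ≡ 11.
  x = λ² - 10 - 22 = 121 - 32 ≡ 7; y = λ·(10 - 7) - 15 ≡ 18. → (7, 18)
9P: (7, 18) + (22, 24). λ = (24 - 18)/(22 - 7) ≡ 6/15 mod 41. 15⁻¹ ≡ 11 (mod 41) since 15·11 = 165 ≡ 1, so λ ≡ 25.
  x = λ² - 7 - 22 = 625 - 29 ≡ 22; y = λ·(7 - 22) - 18 ≡ 17. → (22, 17)
10P: (22, 17) + (22, 24): same x and y₁ ≡ -y₂, so the sum is O.
10P = O, so the order is 10.

10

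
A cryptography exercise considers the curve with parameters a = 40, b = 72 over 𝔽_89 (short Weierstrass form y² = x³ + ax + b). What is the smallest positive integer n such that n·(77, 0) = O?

2

2P: (77, 0) + (77, 0): same x and y₁ ≡ -y₂, so the sum is O.
2P = O, so the order is 2.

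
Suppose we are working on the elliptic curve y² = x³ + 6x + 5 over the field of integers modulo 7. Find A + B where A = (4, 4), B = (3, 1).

(2, 2)

(4, 4) + (3, 1). λ = (1 - 4)/(3 - 4) ≡ 4/6 mod 7. 6⁻¹ ≡ 6 (mod 7) since 6·6 = 36 ≡ 1, so λ ≡ 3.
  x = λ² - 4 - 3 = 9 - 7 ≡ 2; y = λ·(4 - 2) - 4 ≡ 2. → (2, 2)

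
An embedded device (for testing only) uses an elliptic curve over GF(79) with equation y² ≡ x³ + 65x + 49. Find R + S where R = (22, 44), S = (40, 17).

(22, 44) + (40, 17). λ = (17 - 44)/(40 - 22) ≡ 52/18 mod 79. 18⁻¹ ≡ 22 (mod 79) since 18·22 = 396 ≡ 1, so λ ≡ 38.
  x = λ² - 22 - 40 = 1444 - 62 ≡ 39; y = λ·(22 - 39) - 44 ≡ 21. → (39, 21)

(39, 21)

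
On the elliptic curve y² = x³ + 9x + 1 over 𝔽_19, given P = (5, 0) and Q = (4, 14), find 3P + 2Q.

First 3P:
Repeated addition: build up to 3P.
2P: (5, 0) + (5, 0): same x and y₁ ≡ -y₂, so the sum is ∞.
3P: ∞ + (5, 0) = (5, 0) (identity).
3P = (5, 0).
Next 2Q:
Repeated addition: build up to 2Q.
2Q: tangent at (4, 14): λ = (3·4² + 9)/(2·14) ≡ 0/9. 9⁻¹ ≡ 17 (mod 19) since 9·17 = 153 ≡ 1, so λ ≡ 0·17 ≡ 0.
  x = λ² - 4 - 4 = 0 - 8 ≡ 11; y = λ·(4 - 11) - 14 ≡ 5. → (11, 5)
2Q = (11, 5).
Finally 3P + 2Q:
(5, 0) + (11, 5). λ = (5 - 0)/(11 - 5) ≡ 5/6 mod 19. 6⁻¹ ≡ 16 (mod 19), so λ ≡ 4.
  x = λ² - 5 - 11 = 16 - 16 ≡ 0; y = λ·(5 - 0) - 0 ≡ 1. → (0, 1)

(0, 1)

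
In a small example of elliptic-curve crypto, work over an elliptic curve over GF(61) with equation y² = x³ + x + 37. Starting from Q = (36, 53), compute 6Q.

Double-and-add on 6 = (110)₂. Start with Q = (36, 53) for the leading 1-bit.
double: tangent at (36, 53): λ = (3·36² + 1)/(2·53) ≡ 46/45. 45⁻¹ ≡ 19 (mod 61) since 45·19 = 855 ≡ 1, so λ ≡ 46·19 ≡ 20.
  x = λ² - 36 - 36 = 400 - 72 ≡ 23; y = λ·(36 - 23) - 53 ≡ 24. → (23, 24)
add Q: (23, 24) + (36, 53). λ = (53 - 24)/(36 - 23) ≡ 29/13 mod 61. 13⁻¹ ≡ 47 (mod 61), so λ ≡ 21.
  x = λ² - 23 - 36 = 441 - 59 ≡ 16; y = λ·(23 - 16) - 24 ≡ 1. → (16, 1)
double: tangent at (16, 1): λ = (3·16² + 1)/(2·1) ≡ 37/2. 2⁻¹ ≡ 31 (mod 61), so λ ≡ 37·31 ≡ 49.
  x = λ² - 16 - 16 = 2401 - 32 ≡ 51; y = λ·(16 - 51) - 1 ≡ 53. → (51, 53)

(51, 53)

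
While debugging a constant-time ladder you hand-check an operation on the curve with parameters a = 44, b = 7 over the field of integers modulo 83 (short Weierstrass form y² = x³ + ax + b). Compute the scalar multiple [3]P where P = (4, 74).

Repeated addition: build up to 3P.
2P: tangent at (4, 74): λ = (3·4² + 44)/(2·74) ≡ 9/65. 65⁻¹ ≡ 23 (mod 83), so λ ≡ 9·23 ≡ 41.
  x = λ² - 4 - 4 = 1681 - 8 ≡ 13; y = λ·(4 - 13) - 74 ≡ 55. → (13, 55)
3P: (13, 55) + (4, 74). λ = (74 - 55)/(4 - 13) ≡ 19/74 mod 83. 74⁻¹ ≡ 46 (mod 83), so λ ≡ 44.
  x = λ² - 13 - 4 = 1936 - 17 ≡ 10; y = λ·(13 - 10) - 55 ≡ 77. → (10, 77)

(10, 77)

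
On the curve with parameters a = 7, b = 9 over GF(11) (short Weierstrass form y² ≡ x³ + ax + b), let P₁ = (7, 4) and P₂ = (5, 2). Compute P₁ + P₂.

(0, 3)

(7, 4) + (5, 2). λ = (2 - 4)/(5 - 7) ≡ 9/9 mod 11. 9⁻¹ ≡ 5 (mod 11), so λ ≡ 1.
  x = λ² - 7 - 5 = 1 - 12 ≡ 0; y = λ·(7 - 0) - 4 ≡ 3. → (0, 3)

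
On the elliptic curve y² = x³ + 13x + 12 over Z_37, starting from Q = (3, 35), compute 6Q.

(0, 7)

Double-and-add on 6 = (110)₂. Start with Q = (3, 35) for the leading 1-bit.
double: tangent at (3, 35): λ = (3·3² + 13)/(2·35) ≡ 3/33. 33⁻¹ ≡ 9 (mod 37), so λ ≡ 3·9 ≡ 27.
  x = λ² - 3 - 3 = 729 - 6 ≡ 20; y = λ·(3 - 20) - 35 ≡ 24. → (20, 24)
add Q: (20, 24) + (3, 35). λ = (35 - 24)/(3 - 20) ≡ 11/20 mod 37. 20⁻¹ ≡ 13 (mod 37), so λ ≡ 32.
  x = λ² - 20 - 3 = 1024 - 23 ≡ 2; y = λ·(20 - 2) - 24 ≡ 34. → (2, 34)
double: tangent at (2, 34): λ = (3·2² + 13)/(2·34) ≡ 25/31. 31⁻¹ ≡ 6 (mod 37), so λ ≡ 25·6 ≡ 2.
  x = λ² - 2 - 2 = 4 - 4 ≡ 0; y = λ·(2 - 0) - 34 ≡ 7. → (0, 7)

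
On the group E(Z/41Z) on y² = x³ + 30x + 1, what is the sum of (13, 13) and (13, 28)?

O

The two points share x = 13 and their y-coordinates satisfy 13 + 28 ≡ 0 (mod 41), so they are inverses. Their sum is the point at infinity.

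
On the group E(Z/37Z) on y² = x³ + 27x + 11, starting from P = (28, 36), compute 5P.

Double-and-add on 5 = (101)₂. Start with P = (28, 36) for the leading 1-bit.
double: tangent at (28, 36): λ = (3·28² + 27)/(2·36) ≡ 11/35. 35⁻¹ ≡ 18 (mod 37), so λ ≡ 11·18 ≡ 13.
  x = λ² - 28 - 28 = 169 - 56 ≡ 2; y = λ·(28 - 2) - 36 ≡ 6. → (2, 6)
double: tangent at (2, 6): λ = (3·2² + 27)/(2·6) ≡ 2/12. 12⁻¹ ≡ 34 (mod 37), so λ ≡ 2·34 ≡ 31.
  x = λ² - 2 - 2 = 961 - 4 ≡ 32; y = λ·(2 - 32) - 6 ≡ 26. → (32, 26)
add P: (32, 26) + (28, 36). λ = (36 - 26)/(28 - 32) ≡ 10/33 mod 37. 33⁻¹ ≡ 9 (mod 37), so λ ≡ 16.
  x = λ² - 32 - 28 = 256 - 60 ≡ 11; y = λ·(32 - 11) - 26 ≡ 14. → (11, 14)

(11, 14)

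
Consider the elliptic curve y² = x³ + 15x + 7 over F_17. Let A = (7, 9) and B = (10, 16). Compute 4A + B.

First 4A:
Double-and-add on 4 = (100)₂. Start with A = (7, 9) for the leading 1-bit.
double: tangent at (7, 9): λ = (3·7² + 15)/(2·9) ≡ 9/1. 1⁻¹ ≡ 1 (mod 17) since 1·1 = 1 ≡ 1, so λ ≡ 9·1 ≡ 9.
  x = λ² - 7 - 7 = 81 - 14 ≡ 16; y = λ·(7 - 16) - 9 ≡ 12. → (16, 12)
double: tangent at (16, 12): λ = (3·16² + 15)/(2·12) ≡ 1/7. 7⁻¹ ≡ 5 (mod 17) since 7·5 = 35 ≡ 1, so λ ≡ 1·5 ≡ 5.
  x = λ² - 16 - 16 = 25 - 32 ≡ 10; y = λ·(16 - 10) - 12 ≡ 1. → (10, 1)
4A = (10, 1).
Finally 4A + B:
(10, 1) + (10, 16): same x and y₁ ≡ -y₂, so the sum is O.

O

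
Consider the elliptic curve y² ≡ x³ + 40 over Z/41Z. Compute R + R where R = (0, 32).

tangent at (0, 32): λ = (3·0² + 0)/(2·32) ≡ 0/23. 23⁻¹ ≡ 25 (mod 41) since 23·25 = 575 ≡ 1, so λ ≡ 0·25 ≡ 0.
  x = λ² - 0 - 0 = 0 - 0 ≡ 0; y = λ·(0 - 0) - 32 ≡ 9. → (0, 9)

(0, 9)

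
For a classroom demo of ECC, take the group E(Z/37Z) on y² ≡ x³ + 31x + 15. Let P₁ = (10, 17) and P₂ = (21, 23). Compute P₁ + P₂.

(10, 17) + (21, 23). λ = (23 - 17)/(21 - 10) ≡ 6/11 mod 37. 11⁻¹ ≡ 27 (mod 37), so λ ≡ 14.
  x = λ² - 10 - 21 = 196 - 31 ≡ 17; y = λ·(10 - 17) - 17 ≡ 33. → (17, 33)

(17, 33)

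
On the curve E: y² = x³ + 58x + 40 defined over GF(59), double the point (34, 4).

tangent at (34, 4): λ = (3·34² + 58)/(2·4) ≡ 45/8. 8⁻¹ ≡ 37 (mod 59), so λ ≡ 45·37 ≡ 13.
  x = λ² - 34 - 34 = 169 - 68 ≡ 42; y = λ·(34 - 42) - 4 ≡ 10. → (42, 10)

(42, 10)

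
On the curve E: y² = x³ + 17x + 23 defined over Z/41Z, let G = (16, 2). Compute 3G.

(16, 39)

Repeated addition: build up to 3G.
2G: tangent at (16, 2): λ = (3·16² + 17)/(2·2) ≡ 6/4. 4⁻¹ ≡ 31 (mod 41) since 4·31 = 124 ≡ 1, so λ ≡ 6·31 ≡ 22.
  x = λ² - 16 - 16 = 484 - 32 ≡ 1; y = λ·(16 - 1) - 2 ≡ 0. → (1, 0)
3G: (1, 0) + (16, 2). λ = (2 - 0)/(16 - 1) ≡ 2/15 mod 41. 15⁻¹ ≡ 11 (mod 41), so λ ≡ 22.
  x = λ² - 1 - 16 = 484 - 17 ≡ 16; y = λ·(1 - 16) - 0 ≡ 39. → (16, 39)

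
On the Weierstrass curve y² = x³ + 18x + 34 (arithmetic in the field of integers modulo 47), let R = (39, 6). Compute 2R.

tangent at (39, 6): λ = (3·39² + 18)/(2·6) ≡ 22/12. 12⁻¹ ≡ 4 (mod 47), so λ ≡ 22·4 ≡ 41.
  x = λ² - 39 - 39 = 1681 - 78 ≡ 5; y = λ·(39 - 5) - 6 ≡ 25. → (5, 25)

(5, 25)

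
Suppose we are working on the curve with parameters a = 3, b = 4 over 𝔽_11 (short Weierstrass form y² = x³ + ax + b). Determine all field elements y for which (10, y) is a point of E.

x³ + 3x + 4 = 1034 ≡ 0 (mod 11).
Only y = 0 satisfies y² ≡ 0.

0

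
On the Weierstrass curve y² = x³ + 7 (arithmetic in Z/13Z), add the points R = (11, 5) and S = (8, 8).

(11, 5) + (8, 8). λ = (8 - 5)/(8 - 11) ≡ 3/10 mod 13. 10⁻¹ ≡ 4 (mod 13) since 10·4 = 40 ≡ 1, so λ ≡ 12.
  x = λ² - 11 - 8 = 144 - 19 ≡ 8; y = λ·(11 - 8) - 5 ≡ 5. → (8, 5)

(8, 5)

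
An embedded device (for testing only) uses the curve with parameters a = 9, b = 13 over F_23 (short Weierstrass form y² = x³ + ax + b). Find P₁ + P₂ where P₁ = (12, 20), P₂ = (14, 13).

(15, 2)

(12, 20) + (14, 13). λ = (13 - 20)/(14 - 12) ≡ 16/2 mod 23. 2⁻¹ ≡ 12 (mod 23), so λ ≡ 8.
  x = λ² - 12 - 14 = 64 - 26 ≡ 15; y = λ·(12 - 15) - 20 ≡ 2. → (15, 2)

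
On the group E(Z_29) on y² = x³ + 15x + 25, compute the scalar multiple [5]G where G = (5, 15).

(7, 3)

Repeated addition: build up to 5G.
2G: tangent at (5, 15): λ = (3·5² + 15)/(2·15) ≡ 3/1. 1⁻¹ ≡ 1 (mod 29), so λ ≡ 3·1 ≡ 3.
  x = λ² - 5 - 5 = 9 - 10 ≡ 28; y = λ·(5 - 28) - 15 ≡ 3. → (28, 3)
3G: (28, 3) + (5, 15). λ = (15 - 3)/(5 - 28) ≡ 12/6 mod 29. 6⁻¹ ≡ 5 (mod 29), so λ ≡ 2.
  x = λ² - 28 - 5 = 4 - 33 ≡ 0; y = λ·(28 - 0) - 3 ≡ 24. → (0, 24)
4G: (0, 24) + (5, 15). λ = (15 - 24)/(5 - 0) ≡ 20/5 mod 29. 5⁻¹ ≡ 6 (mod 29) since 5·6 = 30 ≡ 1, so λ ≡ 4.
  x = λ² - 0 - 5 = 16 - 5 ≡ 11; y = λ·(0 - 11) - 24 ≡ 19. → (11, 19)
5G: (11, 19) + (5, 15). λ = (15 - 19)/(5 - 11) ≡ 25/23 mod 29. 23⁻¹ ≡ 24 (mod 29) since 23·24 = 552 ≡ 1, so λ ≡ 20.
  x = λ² - 11 - 5 = 400 - 16 ≡ 7; y = λ·(11 - 7) - 19 ≡ 3. → (7, 3)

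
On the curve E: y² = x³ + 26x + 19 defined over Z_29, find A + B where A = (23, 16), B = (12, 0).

(23, 16) + (12, 0). λ = (0 - 16)/(12 - 23) ≡ 13/18 mod 29. 18⁻¹ ≡ 21 (mod 29) since 18·21 = 378 ≡ 1, so λ ≡ 12.
  x = λ² - 23 - 12 = 144 - 35 ≡ 22; y = λ·(23 - 22) - 16 ≡ 25. → (22, 25)

(22, 25)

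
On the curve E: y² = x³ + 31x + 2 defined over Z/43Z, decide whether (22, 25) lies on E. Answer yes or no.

y² = 25² ≡ 23; x³ + 31x + 2 = 11332 ≡ 23 (mod 43). 23 = 23.

yes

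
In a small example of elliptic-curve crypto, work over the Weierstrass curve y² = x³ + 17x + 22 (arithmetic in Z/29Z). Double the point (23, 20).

(5, 0)

tangent at (23, 20): λ = (3·23² + 17)/(2·20) ≡ 9/11. 11⁻¹ ≡ 8 (mod 29), so λ ≡ 9·8 ≡ 14.
  x = λ² - 23 - 23 = 196 - 46 ≡ 5; y = λ·(23 - 5) - 20 ≡ 0. → (5, 0)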